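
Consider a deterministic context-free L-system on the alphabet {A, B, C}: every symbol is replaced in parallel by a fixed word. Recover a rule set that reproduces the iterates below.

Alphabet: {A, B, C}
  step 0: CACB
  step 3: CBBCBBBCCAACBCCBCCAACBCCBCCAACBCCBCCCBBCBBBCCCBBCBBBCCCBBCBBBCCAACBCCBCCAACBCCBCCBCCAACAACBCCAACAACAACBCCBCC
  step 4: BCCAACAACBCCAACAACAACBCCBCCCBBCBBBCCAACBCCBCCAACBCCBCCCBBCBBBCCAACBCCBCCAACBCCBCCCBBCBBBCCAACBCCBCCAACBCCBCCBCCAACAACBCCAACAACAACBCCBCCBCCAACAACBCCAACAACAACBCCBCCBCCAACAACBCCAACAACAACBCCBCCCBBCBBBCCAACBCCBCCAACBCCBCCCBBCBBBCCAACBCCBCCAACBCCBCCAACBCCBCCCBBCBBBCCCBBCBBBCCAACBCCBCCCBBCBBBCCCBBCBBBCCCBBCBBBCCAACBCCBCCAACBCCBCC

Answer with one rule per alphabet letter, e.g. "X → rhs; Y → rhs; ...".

A->CBB, B->AAC, C->BCC

  step 3 ⇒ step 4: CBBCBBBCCAACBCCBCCAACBCCBCCAACBCCBCCCBBCBBBCCCBBCBBBCCCBBCBBBCCAACBCCBCCAACBCCBCCBCCAACAACBCCAACAACAACBCCBCC ⇒ BCC·AAC·AAC·BCC·AAC·AAC·AAC·BCC·BCC·CBB·CBB·BCC·AAC·BCC·BCC·AAC·BCC·BCC·CBB·CBB·BCC·AAC·BCC·BCC·AAC·BCC·BCC·CBB·CBB·BCC·AAC·BCC·BCC·AAC·BCC·BCC·BCC·AAC·AAC·BCC·AAC·AAC·AAC·BCC·BCC·BCC·AAC·AAC·BCC·AAC·AAC·AAC·BCC·BCC·BCC·AAC·AAC·BCC·AAC·AAC·AAC·BCC·BCC·CBB·CBB·BCC·AAC·BCC·BCC·AAC·BCC·BCC·CBB·CBB·BCC·AAC·BCC·BCC·AAC·BCC·BCC·AAC·BCC·BCC·CBB·CBB·BCC·CBB·CBB·BCC·AAC·BCC·BCC·CBB·CBB·BCC·CBB·CBB·BCC·CBB·CBB·BCC·AAC·BCC·BCC·AAC·BCC·BCC
    A ↦ CBB
    B ↦ AAC
    C ↦ BCC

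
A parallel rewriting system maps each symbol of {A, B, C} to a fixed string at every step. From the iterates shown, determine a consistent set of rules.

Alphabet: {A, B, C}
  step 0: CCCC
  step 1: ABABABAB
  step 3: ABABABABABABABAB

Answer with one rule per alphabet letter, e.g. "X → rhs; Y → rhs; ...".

  step 0 ⇒ step 1: CCCC ⇒ AB·AB·AB·AB
    C ↦ AB
    A ↦ C  (constrained at step 1)
    B ↦ C  (constrained at step 1)

A->C, B->C, C->AB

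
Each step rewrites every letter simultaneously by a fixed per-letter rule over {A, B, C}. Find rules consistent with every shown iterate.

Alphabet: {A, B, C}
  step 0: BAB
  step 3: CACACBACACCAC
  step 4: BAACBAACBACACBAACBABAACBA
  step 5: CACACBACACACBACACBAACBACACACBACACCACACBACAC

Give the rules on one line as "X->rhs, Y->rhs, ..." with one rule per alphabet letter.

  step 4 ⇒ step 5: BAACBAACBACACBAACBABAACBA ⇒ C·AC·AC·BA·C·AC·AC·BA·C·AC·BA·AC·BA·C·AC·AC·BA·C·AC·C·AC·AC·BA·C·AC
    A ↦ AC
    B ↦ C
    C ↦ BA

A->AC, B->C, C->BA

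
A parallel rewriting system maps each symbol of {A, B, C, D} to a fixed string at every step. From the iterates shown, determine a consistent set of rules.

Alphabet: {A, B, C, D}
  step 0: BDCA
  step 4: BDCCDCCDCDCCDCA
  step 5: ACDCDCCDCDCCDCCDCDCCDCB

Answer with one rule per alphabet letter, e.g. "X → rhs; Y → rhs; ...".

  step 4 ⇒ step 5: BDCCDCCDCDCCDCA ⇒ A·C·DC·DC·C·DC·DC·C·DC·C·DC·DC·C·DC·B
    A ↦ B
    B ↦ A
    C ↦ DC
    D ↦ C

A->B, B->A, C->DC, D->C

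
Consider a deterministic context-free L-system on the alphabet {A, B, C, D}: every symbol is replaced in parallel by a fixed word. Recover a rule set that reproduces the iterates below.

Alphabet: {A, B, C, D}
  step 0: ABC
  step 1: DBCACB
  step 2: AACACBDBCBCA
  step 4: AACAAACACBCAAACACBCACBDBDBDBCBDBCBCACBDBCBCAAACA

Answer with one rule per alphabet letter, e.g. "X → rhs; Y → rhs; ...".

A->DB, B->CA, C->CB, D->AA

  step 1 ⇒ step 2: DBCACB ⇒ AA·CA·CB·DB·CB·CA
    A ↦ DB
    B ↦ CA
    C ↦ CB
    D ↦ AA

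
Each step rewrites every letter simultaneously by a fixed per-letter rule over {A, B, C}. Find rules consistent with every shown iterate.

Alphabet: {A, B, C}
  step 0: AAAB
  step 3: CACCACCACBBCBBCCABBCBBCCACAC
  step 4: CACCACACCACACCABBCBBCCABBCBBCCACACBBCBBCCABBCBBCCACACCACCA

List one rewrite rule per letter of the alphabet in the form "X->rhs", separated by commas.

  step 3 ⇒ step 4: CACCACCACBBCBBCCABBCBBCCACAC ⇒ CA·C·CA·CA·C·CA·CA·C·CA·BBC·BBC·CA·BBC·BBC·CA·CA·C·BBC·BBC·CA·BBC·BBC·CA·CA·C·CA·C·CA
    A ↦ C
    B ↦ BBC
    C ↦ CA

A->C, B->BBC, C->CA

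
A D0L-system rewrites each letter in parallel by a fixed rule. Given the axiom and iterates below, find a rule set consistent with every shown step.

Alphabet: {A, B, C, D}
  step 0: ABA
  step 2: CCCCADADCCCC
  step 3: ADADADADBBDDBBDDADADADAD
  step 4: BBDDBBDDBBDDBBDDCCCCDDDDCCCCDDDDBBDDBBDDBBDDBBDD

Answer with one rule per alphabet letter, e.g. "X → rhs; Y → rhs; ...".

  step 3 ⇒ step 4: ADADADADBBDDBBDDADADADAD ⇒ BB·DD·BB·DD·BB·DD·BB·DD·CC·CC·DD·DD·CC·CC·DD·DD·BB·DD·BB·DD·BB·DD·BB·DD
    A ↦ BB
    B ↦ CC
    D ↦ DD
  step 2 ⇒ step 3: CCCCADADCCCC ⇒ AD·AD·AD·AD·BB·DD·BB·DD·AD·AD·AD·AD
    C ↦ AD

A->BB, B->CC, C->AD, D->DD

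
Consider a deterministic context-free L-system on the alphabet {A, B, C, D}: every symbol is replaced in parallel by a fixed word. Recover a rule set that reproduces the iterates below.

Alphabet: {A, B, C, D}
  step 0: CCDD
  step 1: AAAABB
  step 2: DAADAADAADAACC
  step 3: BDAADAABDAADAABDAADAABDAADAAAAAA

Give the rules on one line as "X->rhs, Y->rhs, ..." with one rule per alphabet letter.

A->DAA, B->C, C->AA, D->B

  step 2 ⇒ step 3: DAADAADAADAACC ⇒ B·DAA·DAA·B·DAA·DAA·B·DAA·DAA·B·DAA·DAA·AA·AA
    A ↦ DAA
    C ↦ AA
    D ↦ B
  step 1 ⇒ step 2: AAAABB ⇒ DAA·DAA·DAA·DAA·C·C
    B ↦ C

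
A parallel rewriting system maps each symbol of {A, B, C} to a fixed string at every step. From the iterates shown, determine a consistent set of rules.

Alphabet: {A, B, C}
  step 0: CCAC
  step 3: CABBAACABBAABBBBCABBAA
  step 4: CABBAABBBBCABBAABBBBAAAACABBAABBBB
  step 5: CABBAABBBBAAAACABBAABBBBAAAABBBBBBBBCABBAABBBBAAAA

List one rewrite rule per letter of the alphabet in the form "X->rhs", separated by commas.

  step 4 ⇒ step 5: CABBAABBBBCABBAABBBBAAAACABBAABBBB ⇒ CA·BB·A·A·BB·BB·A·A·A·A·CA·BB·A·A·BB·BB·A·A·A·A·BB·BB·BB·BB·CA·BB·A·A·BB·BB·A·A·A·A
    A ↦ BB
    B ↦ A
    C ↦ CA

A->BB, B->A, C->CA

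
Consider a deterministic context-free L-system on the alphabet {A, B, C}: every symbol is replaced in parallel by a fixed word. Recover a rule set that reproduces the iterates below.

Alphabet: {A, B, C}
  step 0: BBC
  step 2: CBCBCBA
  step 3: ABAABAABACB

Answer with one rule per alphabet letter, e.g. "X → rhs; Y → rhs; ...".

A->CB, B->A, C->AB

  step 2 ⇒ step 3: CBCBCBA ⇒ AB·A·AB·A·AB·A·CB
    A ↦ CB
    B ↦ A
    C ↦ AB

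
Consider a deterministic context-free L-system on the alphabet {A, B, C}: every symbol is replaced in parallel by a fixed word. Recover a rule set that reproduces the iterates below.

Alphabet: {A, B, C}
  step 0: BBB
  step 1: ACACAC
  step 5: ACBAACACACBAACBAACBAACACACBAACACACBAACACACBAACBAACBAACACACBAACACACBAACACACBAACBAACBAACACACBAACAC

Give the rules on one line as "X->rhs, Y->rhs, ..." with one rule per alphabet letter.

  step 0 ⇒ step 1: BBB ⇒ AC·AC·AC
    B ↦ AC
    A ↦ AC  (constrained at step 1)
    C ↦ BA  (constrained at step 1)

A->AC, B->AC, C->BA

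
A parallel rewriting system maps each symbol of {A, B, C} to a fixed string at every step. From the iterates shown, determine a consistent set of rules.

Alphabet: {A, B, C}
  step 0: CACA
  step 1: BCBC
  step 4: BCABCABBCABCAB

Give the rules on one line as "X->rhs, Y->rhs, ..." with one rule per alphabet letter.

A->C, B->AB, C->B

  step 0 ⇒ step 1: CACA ⇒ B·C·B·C
    A ↦ C
    C ↦ B
    B ↦ AB  (constrained at step 1)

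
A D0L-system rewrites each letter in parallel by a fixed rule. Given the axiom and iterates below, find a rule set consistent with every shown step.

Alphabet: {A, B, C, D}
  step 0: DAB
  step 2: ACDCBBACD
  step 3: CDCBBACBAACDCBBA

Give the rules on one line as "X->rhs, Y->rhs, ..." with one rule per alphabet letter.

  step 2 ⇒ step 3: ACDCBBACD ⇒ CD·CB·BA·CB·A·A·CD·CB·BA
    A ↦ CD
    B ↦ A
    C ↦ CB
    D ↦ BA

A->CD, B->A, C->CB, D->BA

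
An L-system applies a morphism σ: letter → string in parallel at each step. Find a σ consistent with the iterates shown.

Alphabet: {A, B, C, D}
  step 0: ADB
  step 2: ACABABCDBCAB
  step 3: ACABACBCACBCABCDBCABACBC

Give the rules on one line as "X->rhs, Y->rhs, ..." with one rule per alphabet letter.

A->AC, B->BC, C->AB, D->CD

  step 2 ⇒ step 3: ACABABCDBCAB ⇒ AC·AB·AC·BC·AC·BC·AB·CD·BC·AB·AC·BC
    A ↦ AC
    B ↦ BC
    C ↦ AB
    D ↦ CD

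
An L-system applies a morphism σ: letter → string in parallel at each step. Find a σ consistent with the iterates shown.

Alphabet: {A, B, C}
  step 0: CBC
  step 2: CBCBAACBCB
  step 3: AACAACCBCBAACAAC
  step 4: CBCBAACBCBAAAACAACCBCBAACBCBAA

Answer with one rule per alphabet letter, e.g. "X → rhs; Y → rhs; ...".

A->CB, B->C, C->AA

  step 3 ⇒ step 4: AACAACCBCBAACAAC ⇒ CB·CB·AA·CB·CB·AA·AA·C·AA·C·CB·CB·AA·CB·CB·AA
    A ↦ CB
    B ↦ C
    C ↦ AA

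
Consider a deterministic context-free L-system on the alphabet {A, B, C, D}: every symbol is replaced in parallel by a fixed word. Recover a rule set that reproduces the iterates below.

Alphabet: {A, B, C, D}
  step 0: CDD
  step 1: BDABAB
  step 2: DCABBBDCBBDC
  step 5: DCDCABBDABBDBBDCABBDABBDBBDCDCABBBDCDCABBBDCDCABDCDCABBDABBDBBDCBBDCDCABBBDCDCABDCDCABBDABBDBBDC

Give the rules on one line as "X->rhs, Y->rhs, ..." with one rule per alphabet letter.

  step 1 ⇒ step 2: BDABAB ⇒ DC·AB·BB·DC·BB·DC
    A ↦ BB
    B ↦ DC
    D ↦ AB
  step 0 ⇒ step 1: CDD ⇒ BD·AB·AB
    C ↦ BD

A->BB, B->DC, C->BD, D->AB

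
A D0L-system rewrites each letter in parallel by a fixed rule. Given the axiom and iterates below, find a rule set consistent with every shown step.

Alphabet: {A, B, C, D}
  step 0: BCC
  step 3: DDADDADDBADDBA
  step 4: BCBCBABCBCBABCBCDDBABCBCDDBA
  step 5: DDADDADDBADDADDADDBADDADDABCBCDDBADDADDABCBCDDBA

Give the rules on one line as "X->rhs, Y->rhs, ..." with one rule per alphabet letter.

A->BA, B->DD, C->A, D->BC

  step 4 ⇒ step 5: BCBCBABCBCBABCBCDDBABCBCDDBA ⇒ DD·A·DD·A·DD·BA·DD·A·DD·A·DD·BA·DD·A·DD·A·BC·BC·DD·BA·DD·A·DD·A·BC·BC·DD·BA
    A ↦ BA
    B ↦ DD
    C ↦ A
    D ↦ BC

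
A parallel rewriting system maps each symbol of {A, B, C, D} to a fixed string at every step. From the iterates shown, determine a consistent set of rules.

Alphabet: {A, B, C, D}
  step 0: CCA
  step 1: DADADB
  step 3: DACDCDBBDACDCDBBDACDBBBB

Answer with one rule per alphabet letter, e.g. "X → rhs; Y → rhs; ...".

A->DB, B->BB, C->DA, D->CD

  step 0 ⇒ step 1: CCA ⇒ DA·DA·DB
    A ↦ DB
    C ↦ DA
    B ↦ BB  (constrained at step 1)
    D ↦ CD  (constrained at step 1)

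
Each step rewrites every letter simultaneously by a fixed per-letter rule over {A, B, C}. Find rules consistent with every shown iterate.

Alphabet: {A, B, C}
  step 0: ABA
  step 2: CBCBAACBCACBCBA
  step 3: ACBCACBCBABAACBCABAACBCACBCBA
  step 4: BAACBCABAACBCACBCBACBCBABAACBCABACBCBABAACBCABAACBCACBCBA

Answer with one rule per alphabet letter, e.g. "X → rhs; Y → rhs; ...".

A->BA, B->CBC, C->A

  step 3 ⇒ step 4: ACBCACBCBABAACBCABAACBCACBCBA ⇒ BA·A·CBC·A·BA·A·CBC·A·CBC·BA·CBC·BA·BA·A·CBC·A·BA·CBC·BA·BA·A·CBC·A·BA·A·CBC·A·CBC·BA
    A ↦ BA
    B ↦ CBC
    C ↦ A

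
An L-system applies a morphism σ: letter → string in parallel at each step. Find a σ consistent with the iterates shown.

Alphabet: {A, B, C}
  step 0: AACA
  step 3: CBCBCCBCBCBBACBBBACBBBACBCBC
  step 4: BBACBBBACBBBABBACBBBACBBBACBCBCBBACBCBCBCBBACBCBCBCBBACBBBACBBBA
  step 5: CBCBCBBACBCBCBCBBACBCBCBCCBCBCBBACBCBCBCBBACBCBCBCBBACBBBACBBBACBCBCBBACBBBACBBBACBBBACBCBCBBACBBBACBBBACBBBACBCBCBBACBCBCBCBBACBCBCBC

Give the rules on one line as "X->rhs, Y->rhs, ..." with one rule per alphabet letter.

A->C, B->CB, C->BBA

  step 4 ⇒ step 5: BBACBBBACBBBABBACBBBACBBBACBCBCBBACBCBCBCBBACBCBCBCBBACBBBACBBBA ⇒ CB·CB·C·BBA·CB·CB·CB·C·BBA·CB·CB·CB·C·CB·CB·C·BBA·CB·CB·CB·C·BBA·CB·CB·CB·C·BBA·CB·BBA·CB·BBA·CB·CB·C·BBA·CB·BBA·CB·BBA·CB·BBA·CB·CB·C·BBA·CB·BBA·CB·BBA·CB·BBA·CB·CB·C·BBA·CB·CB·CB·C·BBA·CB·CB·CB·C
    A ↦ C
    B ↦ CB
    C ↦ BBA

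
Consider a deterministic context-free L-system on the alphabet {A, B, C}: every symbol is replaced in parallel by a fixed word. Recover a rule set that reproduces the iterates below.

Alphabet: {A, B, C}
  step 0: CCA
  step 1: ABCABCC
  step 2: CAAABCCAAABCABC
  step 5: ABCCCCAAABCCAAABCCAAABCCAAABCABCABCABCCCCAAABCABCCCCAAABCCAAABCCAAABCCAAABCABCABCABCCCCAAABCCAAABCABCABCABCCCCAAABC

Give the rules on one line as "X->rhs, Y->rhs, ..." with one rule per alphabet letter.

A->C, B->AA, C->ABC

  step 1 ⇒ step 2: ABCABCC ⇒ C·AA·ABC·C·AA·ABC·ABC
    A ↦ C
    B ↦ AA
    C ↦ ABC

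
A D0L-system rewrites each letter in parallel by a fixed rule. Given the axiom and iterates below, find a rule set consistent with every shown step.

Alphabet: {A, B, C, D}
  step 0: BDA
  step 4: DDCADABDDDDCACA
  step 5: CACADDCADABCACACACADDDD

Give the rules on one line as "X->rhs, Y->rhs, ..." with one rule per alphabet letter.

A->D, B->AB, C->D, D->CA

  step 4 ⇒ step 5: DDCADABDDDDCACA ⇒ CA·CA·D·D·CA·D·AB·CA·CA·CA·CA·D·D·D·D
    A ↦ D
    B ↦ AB
    C ↦ D
    D ↦ CA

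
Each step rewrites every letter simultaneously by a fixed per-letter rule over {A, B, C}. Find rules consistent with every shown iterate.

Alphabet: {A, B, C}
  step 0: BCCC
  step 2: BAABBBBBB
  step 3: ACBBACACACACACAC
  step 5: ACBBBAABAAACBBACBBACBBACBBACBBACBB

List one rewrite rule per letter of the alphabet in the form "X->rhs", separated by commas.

  step 2 ⇒ step 3: BAABBBBBB ⇒ AC·B·B·AC·AC·AC·AC·AC·AC
    A ↦ B
    B ↦ AC
    C ↦ AA  (constrained at step 0)

A->B, B->AC, C->AA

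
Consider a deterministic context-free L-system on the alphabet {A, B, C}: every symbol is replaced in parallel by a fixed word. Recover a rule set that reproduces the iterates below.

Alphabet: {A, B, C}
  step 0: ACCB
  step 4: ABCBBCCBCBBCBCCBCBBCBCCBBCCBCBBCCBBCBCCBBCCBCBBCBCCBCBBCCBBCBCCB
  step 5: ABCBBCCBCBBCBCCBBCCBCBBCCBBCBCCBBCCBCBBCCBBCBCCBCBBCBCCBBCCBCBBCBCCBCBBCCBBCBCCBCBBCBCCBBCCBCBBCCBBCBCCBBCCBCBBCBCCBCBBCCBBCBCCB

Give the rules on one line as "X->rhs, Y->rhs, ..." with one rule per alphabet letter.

A->AB, B->CB, C->BC

  step 4 ⇒ step 5: ABCBBCCBCBBCBCCBCBBCBCCBBCCBCBBCCBBCBCCBBCCBCBBCBCCBCBBCCBBCBCCB ⇒ AB·CB·BC·CB·CB·BC·BC·CB·BC·CB·CB·BC·CB·BC·BC·CB·BC·CB·CB·BC·CB·BC·BC·CB·CB·BC·BC·CB·BC·CB·CB·BC·BC·CB·CB·BC·CB·BC·BC·CB·CB·BC·BC·CB·BC·CB·CB·BC·CB·BC·BC·CB·BC·CB·CB·BC·BC·CB·CB·BC·CB·BC·BC·CB
    A ↦ AB
    B ↦ CB
    C ↦ BC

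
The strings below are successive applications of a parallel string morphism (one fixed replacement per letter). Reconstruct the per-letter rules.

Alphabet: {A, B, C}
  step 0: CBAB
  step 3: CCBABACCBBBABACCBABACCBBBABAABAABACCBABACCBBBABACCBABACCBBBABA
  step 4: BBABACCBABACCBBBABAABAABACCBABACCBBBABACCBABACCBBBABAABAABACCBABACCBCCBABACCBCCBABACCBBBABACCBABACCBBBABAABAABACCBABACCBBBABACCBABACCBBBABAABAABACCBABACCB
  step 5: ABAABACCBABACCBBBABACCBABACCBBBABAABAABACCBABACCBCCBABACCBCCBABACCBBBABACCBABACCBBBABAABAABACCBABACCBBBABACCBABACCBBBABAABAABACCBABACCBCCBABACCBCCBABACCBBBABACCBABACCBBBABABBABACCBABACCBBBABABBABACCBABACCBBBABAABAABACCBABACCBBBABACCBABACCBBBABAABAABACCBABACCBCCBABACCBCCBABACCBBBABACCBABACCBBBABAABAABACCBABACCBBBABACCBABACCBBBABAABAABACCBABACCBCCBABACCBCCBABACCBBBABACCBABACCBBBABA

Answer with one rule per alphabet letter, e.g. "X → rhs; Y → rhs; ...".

A->CCB, B->ABA, C->B

  step 4 ⇒ step 5: BBABACCBABACCBBBABAABAABACCBABACCBBBABACCBABACCBBBABAABAABACCBABACCBCCBABACCBCCBABACCBBBABACCBABACCBBBABAABAABACCBABACCBBBABACCBABACCBBBABAABAABACCBABACCB ⇒ ABA·ABA·CCB·ABA·CCB·B·B·ABA·CCB·ABA·CCB·B·B·ABA·ABA·ABA·CCB·ABA·CCB·CCB·ABA·CCB·CCB·ABA·CCB·B·B·ABA·CCB·ABA·CCB·B·B·ABA·ABA·ABA·CCB·ABA·CCB·B·B·ABA·CCB·ABA·CCB·B·B·ABA·ABA·ABA·CCB·ABA·CCB·CCB·ABA·CCB·CCB·ABA·CCB·B·B·ABA·CCB·ABA·CCB·B·B·ABA·B·B·ABA·CCB·ABA·CCB·B·B·ABA·B·B·ABA·CCB·ABA·CCB·B·B·ABA·ABA·ABA·CCB·ABA·CCB·B·B·ABA·CCB·ABA·CCB·B·B·ABA·ABA·ABA·CCB·ABA·CCB·CCB·ABA·CCB·CCB·ABA·CCB·B·B·ABA·CCB·ABA·CCB·B·B·ABA·ABA·ABA·CCB·ABA·CCB·B·B·ABA·CCB·ABA·CCB·B·B·ABA·ABA·ABA·CCB·ABA·CCB·CCB·ABA·CCB·CCB·ABA·CCB·B·B·ABA·CCB·ABA·CCB·B·B·ABA
    A ↦ CCB
    B ↦ ABA
    C ↦ B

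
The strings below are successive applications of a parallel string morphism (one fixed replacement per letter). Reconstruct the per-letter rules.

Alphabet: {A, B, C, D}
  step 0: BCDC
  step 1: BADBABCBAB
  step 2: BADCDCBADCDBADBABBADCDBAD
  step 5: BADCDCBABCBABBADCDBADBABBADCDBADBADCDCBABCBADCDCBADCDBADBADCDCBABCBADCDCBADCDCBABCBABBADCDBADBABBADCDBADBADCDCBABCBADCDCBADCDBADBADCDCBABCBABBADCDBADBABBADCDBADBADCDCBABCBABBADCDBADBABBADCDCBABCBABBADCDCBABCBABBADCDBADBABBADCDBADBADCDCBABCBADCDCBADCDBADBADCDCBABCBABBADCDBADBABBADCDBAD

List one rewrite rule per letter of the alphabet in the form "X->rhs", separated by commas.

A->CD, B->BAD, C->BAB, D->C

  step 1 ⇒ step 2: BADBABCBAB ⇒ BAD·CD·C·BAD·CD·BAD·BAB·BAD·CD·BAD
    A ↦ CD
    B ↦ BAD
    C ↦ BAB
    D ↦ C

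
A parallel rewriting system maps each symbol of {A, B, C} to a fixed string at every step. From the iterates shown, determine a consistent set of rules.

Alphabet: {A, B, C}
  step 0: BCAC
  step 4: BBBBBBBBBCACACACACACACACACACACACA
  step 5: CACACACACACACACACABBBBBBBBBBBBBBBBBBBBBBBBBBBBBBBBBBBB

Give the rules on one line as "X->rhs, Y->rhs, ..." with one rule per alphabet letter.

A->BB, B->CA, C->B

  step 4 ⇒ step 5: BBBBBBBBBCACACACACACACACACACACACA ⇒ CA·CA·CA·CA·CA·CA·CA·CA·CA·B·BB·B·BB·B·BB·B·BB·B·BB·B·BB·B·BB·B·BB·B·BB·B·BB·B·BB·B·BB
    A ↦ BB
    B ↦ CA
    C ↦ B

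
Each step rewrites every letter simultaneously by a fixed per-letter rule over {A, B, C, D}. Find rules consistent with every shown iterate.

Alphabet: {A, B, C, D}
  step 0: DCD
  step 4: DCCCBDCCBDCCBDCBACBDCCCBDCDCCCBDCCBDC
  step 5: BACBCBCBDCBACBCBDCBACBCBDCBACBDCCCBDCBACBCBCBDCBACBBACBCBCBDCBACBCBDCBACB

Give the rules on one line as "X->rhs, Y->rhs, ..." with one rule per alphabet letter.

A->C, B->DC, C->CB, D->BA

  step 4 ⇒ step 5: DCCCBDCCBDCCBDCBACBDCCCBDCDCCCBDCCBDC ⇒ BA·CB·CB·CB·DC·BA·CB·CB·DC·BA·CB·CB·DC·BA·CB·DC·C·CB·DC·BA·CB·CB·CB·DC·BA·CB·BA·CB·CB·CB·DC·BA·CB·CB·DC·BA·CB
    A ↦ C
    B ↦ DC
    C ↦ CB
    D ↦ BA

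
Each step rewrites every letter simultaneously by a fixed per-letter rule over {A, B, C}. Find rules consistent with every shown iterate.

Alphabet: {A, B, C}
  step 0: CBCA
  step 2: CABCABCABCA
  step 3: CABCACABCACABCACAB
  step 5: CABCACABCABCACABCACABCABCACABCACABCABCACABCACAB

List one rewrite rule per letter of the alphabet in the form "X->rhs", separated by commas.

A->B, B->CA, C->CA

  step 2 ⇒ step 3: CABCABCABCA ⇒ CA·B·CA·CA·B·CA·CA·B·CA·CA·B
    A ↦ B
    B ↦ CA
    C ↦ CA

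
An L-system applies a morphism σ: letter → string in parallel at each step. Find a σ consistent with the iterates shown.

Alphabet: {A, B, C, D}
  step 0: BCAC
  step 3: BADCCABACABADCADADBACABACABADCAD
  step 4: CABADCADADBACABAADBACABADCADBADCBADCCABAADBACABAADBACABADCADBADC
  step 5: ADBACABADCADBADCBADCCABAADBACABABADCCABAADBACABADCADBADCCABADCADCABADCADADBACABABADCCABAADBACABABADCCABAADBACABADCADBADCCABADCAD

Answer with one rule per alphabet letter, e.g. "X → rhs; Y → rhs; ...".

  step 4 ⇒ step 5: CABADCADADBACABAADBACABADCADBADCBADCCABAADBACABAADBACABADCADBADC ⇒ AD·BA·CA·BA·DC·AD·BA·DC·BA·DC·CA·BA·AD·BA·CA·BA·BA·DC·CA·BA·AD·BA·CA·BA·DC·AD·BA·DC·CA·BA·DC·AD·CA·BA·DC·AD·AD·BA·CA·BA·BA·DC·CA·BA·AD·BA·CA·BA·BA·DC·CA·BA·AD·BA·CA·BA·DC·AD·BA·DC·CA·BA·DC·AD
    A ↦ BA
    B ↦ CA
    C ↦ AD
    D ↦ DC

A->BA, B->CA, C->AD, D->DC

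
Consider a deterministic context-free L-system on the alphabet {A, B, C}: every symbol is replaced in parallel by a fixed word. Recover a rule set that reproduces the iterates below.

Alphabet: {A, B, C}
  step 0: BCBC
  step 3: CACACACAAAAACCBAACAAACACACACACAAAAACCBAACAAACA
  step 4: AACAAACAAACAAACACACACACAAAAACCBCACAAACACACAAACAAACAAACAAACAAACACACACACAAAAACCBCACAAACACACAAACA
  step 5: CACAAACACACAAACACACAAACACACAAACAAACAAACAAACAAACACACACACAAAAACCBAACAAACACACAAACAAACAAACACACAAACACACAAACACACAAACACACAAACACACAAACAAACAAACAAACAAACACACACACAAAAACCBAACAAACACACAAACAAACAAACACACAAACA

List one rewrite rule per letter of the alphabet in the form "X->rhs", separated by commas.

  step 4 ⇒ step 5: AACAAACAAACAAACACACACACAAAAACCBCACAAACACACAAACAAACAAACAAACAAACACACACACAAAAACCBCACAAACACACAAACA ⇒ CA·CA·AA·CA·CA·CA·AA·CA·CA·CA·AA·CA·CA·CA·AA·CA·AA·CA·AA·CA·AA·CA·AA·CA·CA·CA·CA·CA·AA·AA·CCB·AA·CA·AA·CA·CA·CA·AA·CA·AA·CA·AA·CA·CA·CA·AA·CA·CA·CA·AA·CA·CA·CA·AA·CA·CA·CA·AA·CA·CA·CA·AA·CA·AA·CA·AA·CA·AA·CA·AA·CA·CA·CA·CA·CA·AA·AA·CCB·AA·CA·AA·CA·CA·CA·AA·CA·AA·CA·AA·CA·CA·CA·AA·CA
    A ↦ CA
    B ↦ CCB
    C ↦ AA

A->CA, B->CCB, C->AA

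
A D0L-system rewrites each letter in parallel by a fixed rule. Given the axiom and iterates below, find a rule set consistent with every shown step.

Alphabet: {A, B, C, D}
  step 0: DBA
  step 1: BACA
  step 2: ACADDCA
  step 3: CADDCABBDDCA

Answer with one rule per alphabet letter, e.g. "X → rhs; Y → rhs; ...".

A->CA, B->A, C->DD, D->B

  step 2 ⇒ step 3: ACADDCA ⇒ CA·DD·CA·B·B·DD·CA
    A ↦ CA
    C ↦ DD
    D ↦ B
  step 0 ⇒ step 1: DBA ⇒ B·A·CA
    B ↦ A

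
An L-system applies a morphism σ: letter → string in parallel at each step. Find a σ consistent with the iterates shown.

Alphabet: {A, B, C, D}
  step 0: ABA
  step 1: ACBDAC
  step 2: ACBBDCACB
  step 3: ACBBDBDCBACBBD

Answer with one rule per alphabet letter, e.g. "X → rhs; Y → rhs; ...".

  step 2 ⇒ step 3: ACBBDCACB ⇒ AC·B·BD·BD·C·B·AC·B·BD
    A ↦ AC
    B ↦ BD
    C ↦ B
    D ↦ C

A->AC, B->BD, C->B, D->C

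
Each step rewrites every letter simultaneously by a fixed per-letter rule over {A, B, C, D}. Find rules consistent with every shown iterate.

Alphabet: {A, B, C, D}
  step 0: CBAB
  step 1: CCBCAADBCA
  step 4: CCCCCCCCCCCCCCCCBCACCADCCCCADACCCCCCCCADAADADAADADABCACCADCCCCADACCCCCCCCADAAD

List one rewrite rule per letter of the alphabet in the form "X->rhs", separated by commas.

  step 0 ⇒ step 1: CBAB ⇒ CC·BCA·AD·BCA
    A ↦ AD
    B ↦ BCA
    C ↦ CC
    D ↦ A  (constrained at step 1)

A->AD, B->BCA, C->CC, D->A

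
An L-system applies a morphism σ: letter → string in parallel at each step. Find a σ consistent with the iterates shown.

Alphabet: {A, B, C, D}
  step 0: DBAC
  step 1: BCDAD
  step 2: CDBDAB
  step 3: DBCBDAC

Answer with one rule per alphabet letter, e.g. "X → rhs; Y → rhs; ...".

  step 2 ⇒ step 3: CDBDAB ⇒ D·B·C·B·DA·C
    A ↦ DA
    B ↦ C
    C ↦ D
    D ↦ B

A->DA, B->C, C->D, D->B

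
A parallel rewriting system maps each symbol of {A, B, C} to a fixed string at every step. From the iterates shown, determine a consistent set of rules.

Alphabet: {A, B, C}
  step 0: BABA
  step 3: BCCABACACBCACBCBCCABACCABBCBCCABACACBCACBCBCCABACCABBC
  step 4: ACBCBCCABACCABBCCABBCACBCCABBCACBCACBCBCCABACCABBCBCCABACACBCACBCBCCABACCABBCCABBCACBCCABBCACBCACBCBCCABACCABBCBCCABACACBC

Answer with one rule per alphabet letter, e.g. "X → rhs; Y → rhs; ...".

A->CAB, B->AC, C->BC

  step 3 ⇒ step 4: BCCABACACBCACBCBCCABACCABBCBCCABACACBCACBCBCCABACCABBC ⇒ AC·BC·BC·CAB·AC·CAB·BC·CAB·BC·AC·BC·CAB·BC·AC·BC·AC·BC·BC·CAB·AC·CAB·BC·BC·CAB·AC·AC·BC·AC·BC·BC·CAB·AC·CAB·BC·CAB·BC·AC·BC·CAB·BC·AC·BC·AC·BC·BC·CAB·AC·CAB·BC·BC·CAB·AC·AC·BC
    A ↦ CAB
    B ↦ AC
    C ↦ BC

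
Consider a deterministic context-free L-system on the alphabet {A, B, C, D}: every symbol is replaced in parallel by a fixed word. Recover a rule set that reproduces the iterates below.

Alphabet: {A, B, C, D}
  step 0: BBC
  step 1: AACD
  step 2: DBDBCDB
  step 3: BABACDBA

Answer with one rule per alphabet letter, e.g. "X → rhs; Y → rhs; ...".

  step 2 ⇒ step 3: DBDBCDB ⇒ B·A·B·A·CD·B·A
    B ↦ A
    C ↦ CD
    D ↦ B
  step 1 ⇒ step 2: AACD ⇒ DB·DB·CD·B
    A ↦ DB

A->DB, B->A, C->CD, D->B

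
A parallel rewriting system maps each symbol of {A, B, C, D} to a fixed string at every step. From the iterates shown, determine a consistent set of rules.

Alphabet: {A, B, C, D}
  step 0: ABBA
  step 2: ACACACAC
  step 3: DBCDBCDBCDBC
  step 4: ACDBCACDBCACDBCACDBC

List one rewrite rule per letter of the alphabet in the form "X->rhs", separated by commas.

  step 3 ⇒ step 4: DBCDBCDBCDBC ⇒ AC·D·BC·AC·D·BC·AC·D·BC·AC·D·BC
    B ↦ D
    C ↦ BC
    D ↦ AC
  step 2 ⇒ step 3: ACACACAC ⇒ D·BC·D·BC·D·BC·D·BC
    A ↦ D

A->D, B->D, C->BC, D->AC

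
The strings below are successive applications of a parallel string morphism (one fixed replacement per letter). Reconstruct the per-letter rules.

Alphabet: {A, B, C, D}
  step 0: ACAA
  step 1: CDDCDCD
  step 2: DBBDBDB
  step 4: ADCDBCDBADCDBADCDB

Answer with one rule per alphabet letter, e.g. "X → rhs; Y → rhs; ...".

  step 1 ⇒ step 2: CDDCDCD ⇒ D·B·B·D·B·D·B
    C ↦ D
    D ↦ B
  step 0 ⇒ step 1: ACAA ⇒ CD·D·CD·CD
    A ↦ CD
    B ↦ AD  (constrained at step 2)

A->CD, B->AD, C->D, D->B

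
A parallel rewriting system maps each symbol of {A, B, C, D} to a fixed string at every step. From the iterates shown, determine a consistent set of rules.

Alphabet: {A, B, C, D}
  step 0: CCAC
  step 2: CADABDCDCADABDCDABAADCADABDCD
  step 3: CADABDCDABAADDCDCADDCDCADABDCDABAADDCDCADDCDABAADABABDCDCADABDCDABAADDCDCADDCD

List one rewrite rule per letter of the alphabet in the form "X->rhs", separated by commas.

  step 2 ⇒ step 3: CADABDCDCADABDCDABAADCADABDCD ⇒ CAD·AB·DCD·AB·AAD·DCD·CAD·DCD·CAD·AB·DCD·AB·AAD·DCD·CAD·DCD·AB·AAD·AB·AB·DCD·CAD·AB·DCD·AB·AAD·DCD·CAD·DCD
    A ↦ AB
    B ↦ AAD
    C ↦ CAD
    D ↦ DCD

A->AB, B->AAD, C->CAD, D->DCD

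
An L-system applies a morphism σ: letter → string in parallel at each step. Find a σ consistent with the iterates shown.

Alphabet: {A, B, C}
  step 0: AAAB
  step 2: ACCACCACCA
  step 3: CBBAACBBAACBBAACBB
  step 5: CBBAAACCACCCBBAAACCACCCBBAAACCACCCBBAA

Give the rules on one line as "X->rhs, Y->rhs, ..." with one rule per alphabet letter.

A->CBB, B->C, C->A

  step 2 ⇒ step 3: ACCACCACCA ⇒ CBB·A·A·CBB·A·A·CBB·A·A·CBB
    A ↦ CBB
    C ↦ A
    B ↦ C  (constrained at step 0)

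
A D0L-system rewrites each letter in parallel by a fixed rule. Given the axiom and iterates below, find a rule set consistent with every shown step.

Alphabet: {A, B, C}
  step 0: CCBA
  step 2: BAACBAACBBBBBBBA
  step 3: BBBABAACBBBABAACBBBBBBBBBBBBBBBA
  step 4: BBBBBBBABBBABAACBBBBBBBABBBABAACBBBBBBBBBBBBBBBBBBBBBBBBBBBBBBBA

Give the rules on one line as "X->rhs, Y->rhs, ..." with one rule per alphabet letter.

  step 3 ⇒ step 4: BBBABAACBBBABAACBBBBBBBBBBBBBBBA ⇒ BB·BB·BB·BA·BB·BA·BA·AC·BB·BB·BB·BA·BB·BA·BA·AC·BB·BB·BB·BB·BB·BB·BB·BB·BB·BB·BB·BB·BB·BB·BB·BA
    A ↦ BA
    B ↦ BB
    C ↦ AC

A->BA, B->BB, C->AC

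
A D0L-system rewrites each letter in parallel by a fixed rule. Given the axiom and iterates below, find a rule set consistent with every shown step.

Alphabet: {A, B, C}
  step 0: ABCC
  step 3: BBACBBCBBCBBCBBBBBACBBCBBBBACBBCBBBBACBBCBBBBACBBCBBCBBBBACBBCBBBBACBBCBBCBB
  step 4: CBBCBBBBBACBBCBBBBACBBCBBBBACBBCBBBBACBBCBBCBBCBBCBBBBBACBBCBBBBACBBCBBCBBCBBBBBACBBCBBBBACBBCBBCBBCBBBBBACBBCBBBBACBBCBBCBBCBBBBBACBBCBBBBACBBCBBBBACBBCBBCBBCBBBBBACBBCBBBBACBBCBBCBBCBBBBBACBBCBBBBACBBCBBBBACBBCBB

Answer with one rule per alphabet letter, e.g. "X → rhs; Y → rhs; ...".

A->B, B->CBB, C->BBA

  step 3 ⇒ step 4: BBACBBCBBCBBCBBBBBACBBCBBBBACBBCBBBBACBBCBBBBACBBCBBCBBBBACBBCBBBBACBBCBBCBB ⇒ CBB·CBB·B·BBA·CBB·CBB·BBA·CBB·CBB·BBA·CBB·CBB·BBA·CBB·CBB·CBB·CBB·CBB·B·BBA·CBB·CBB·BBA·CBB·CBB·CBB·CBB·B·BBA·CBB·CBB·BBA·CBB·CBB·CBB·CBB·B·BBA·CBB·CBB·BBA·CBB·CBB·CBB·CBB·B·BBA·CBB·CBB·BBA·CBB·CBB·BBA·CBB·CBB·CBB·CBB·B·BBA·CBB·CBB·BBA·CBB·CBB·CBB·CBB·B·BBA·CBB·CBB·BBA·CBB·CBB·BBA·CBB·CBB
    A ↦ B
    B ↦ CBB
    C ↦ BBA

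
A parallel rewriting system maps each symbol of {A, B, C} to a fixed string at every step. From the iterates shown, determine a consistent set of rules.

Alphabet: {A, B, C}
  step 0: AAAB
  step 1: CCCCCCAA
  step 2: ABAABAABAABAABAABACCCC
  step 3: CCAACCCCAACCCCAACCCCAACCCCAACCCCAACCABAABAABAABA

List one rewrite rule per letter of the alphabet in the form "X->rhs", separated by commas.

A->CC, B->AA, C->ABA

  step 2 ⇒ step 3: ABAABAABAABAABAABACCCC ⇒ CC·AA·CC·CC·AA·CC·CC·AA·CC·CC·AA·CC·CC·AA·CC·CC·AA·CC·ABA·ABA·ABA·ABA
    A ↦ CC
    B ↦ AA
    C ↦ ABA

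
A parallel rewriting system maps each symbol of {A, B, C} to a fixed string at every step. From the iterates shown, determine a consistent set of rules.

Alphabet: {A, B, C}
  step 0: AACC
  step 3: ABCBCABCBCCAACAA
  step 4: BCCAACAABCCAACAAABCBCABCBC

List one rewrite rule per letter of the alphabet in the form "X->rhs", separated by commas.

A->BC, B->CA, C->A

  step 3 ⇒ step 4: ABCBCABCBCCAACAA ⇒ BC·CA·A·CA·A·BC·CA·A·CA·A·A·BC·BC·A·BC·BC
    A ↦ BC
    B ↦ CA
    C ↦ A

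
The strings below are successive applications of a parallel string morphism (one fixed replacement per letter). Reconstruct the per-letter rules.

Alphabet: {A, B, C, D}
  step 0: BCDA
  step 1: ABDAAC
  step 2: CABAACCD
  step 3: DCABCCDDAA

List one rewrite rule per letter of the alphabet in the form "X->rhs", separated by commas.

A->C, B->AB, C->D, D->AA

  step 2 ⇒ step 3: CABAACCD ⇒ D·C·AB·C·C·D·D·AA
    A ↦ C
    B ↦ AB
    C ↦ D
    D ↦ AA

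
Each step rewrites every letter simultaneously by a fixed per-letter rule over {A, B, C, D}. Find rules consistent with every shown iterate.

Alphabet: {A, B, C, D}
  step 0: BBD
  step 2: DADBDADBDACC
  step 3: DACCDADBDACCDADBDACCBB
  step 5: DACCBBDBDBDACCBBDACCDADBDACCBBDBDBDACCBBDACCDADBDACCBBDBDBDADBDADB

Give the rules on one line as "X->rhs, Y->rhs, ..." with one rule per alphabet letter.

  step 2 ⇒ step 3: DADBDADBDACC ⇒ DA·CC·DA·DB·DA·CC·DA·DB·DA·CC·B·B
    A ↦ CC
    B ↦ DB
    C ↦ B
    D ↦ DA

A->CC, B->DB, C->B, D->DA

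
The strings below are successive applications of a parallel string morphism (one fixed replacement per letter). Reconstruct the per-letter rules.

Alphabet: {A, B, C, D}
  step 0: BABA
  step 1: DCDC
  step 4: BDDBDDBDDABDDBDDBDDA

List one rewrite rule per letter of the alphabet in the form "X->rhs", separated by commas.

A->C, B->D, C->DA, D->BD

  step 0 ⇒ step 1: BABA ⇒ D·C·D·C
    A ↦ C
    B ↦ D
    C ↦ DA  (constrained at step 1)
    D ↦ BD  (constrained at step 1)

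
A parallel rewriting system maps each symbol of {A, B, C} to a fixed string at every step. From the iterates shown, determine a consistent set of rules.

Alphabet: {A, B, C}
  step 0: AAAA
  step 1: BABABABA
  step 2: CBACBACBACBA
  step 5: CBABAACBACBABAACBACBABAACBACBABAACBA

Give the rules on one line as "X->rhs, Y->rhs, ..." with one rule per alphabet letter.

A->BA, B->C, C->A

  step 1 ⇒ step 2: BABABABA ⇒ C·BA·C·BA·C·BA·C·BA
    A ↦ BA
    B ↦ C
    C ↦ A  (constrained at step 2)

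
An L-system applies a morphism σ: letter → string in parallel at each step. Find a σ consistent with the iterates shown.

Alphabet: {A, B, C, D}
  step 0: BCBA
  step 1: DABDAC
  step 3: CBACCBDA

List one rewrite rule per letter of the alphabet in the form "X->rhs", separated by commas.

A->C, B->DA, C->B, D->A

  step 0 ⇒ step 1: BCBA ⇒ DA·B·DA·C
    A ↦ C
    B ↦ DA
    C ↦ B
    D ↦ A  (constrained at step 1)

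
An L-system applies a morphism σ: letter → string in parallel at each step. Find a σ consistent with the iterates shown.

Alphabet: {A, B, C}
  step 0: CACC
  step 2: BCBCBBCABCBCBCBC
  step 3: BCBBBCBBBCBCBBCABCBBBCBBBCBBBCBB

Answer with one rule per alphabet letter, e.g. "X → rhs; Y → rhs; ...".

  step 2 ⇒ step 3: BCBCBBCABCBCBCBC ⇒ BC·BB·BC·BB·BC·BC·BB·CA·BC·BB·BC·BB·BC·BB·BC·BB
    A ↦ CA
    B ↦ BC
    C ↦ BB

A->CA, B->BC, C->BB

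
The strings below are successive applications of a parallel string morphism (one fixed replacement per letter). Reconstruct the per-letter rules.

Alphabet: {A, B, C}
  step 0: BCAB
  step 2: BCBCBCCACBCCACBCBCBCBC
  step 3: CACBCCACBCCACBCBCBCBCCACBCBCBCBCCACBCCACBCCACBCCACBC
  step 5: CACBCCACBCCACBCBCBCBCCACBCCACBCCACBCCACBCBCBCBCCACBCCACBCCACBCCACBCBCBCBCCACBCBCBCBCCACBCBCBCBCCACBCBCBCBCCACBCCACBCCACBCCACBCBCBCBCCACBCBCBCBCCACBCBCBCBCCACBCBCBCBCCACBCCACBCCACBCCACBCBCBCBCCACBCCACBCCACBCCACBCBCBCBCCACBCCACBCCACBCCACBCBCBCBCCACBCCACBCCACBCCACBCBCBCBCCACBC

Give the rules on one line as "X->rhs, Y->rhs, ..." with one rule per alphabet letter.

A->BC, B->CAC, C->BC

  step 2 ⇒ step 3: BCBCBCCACBCCACBCBCBCBC ⇒ CAC·BC·CAC·BC·CAC·BC·BC·BC·BC·CAC·BC·BC·BC·BC·CAC·BC·CAC·BC·CAC·BC·CAC·BC
    A ↦ BC
    B ↦ CAC
    C ↦ BC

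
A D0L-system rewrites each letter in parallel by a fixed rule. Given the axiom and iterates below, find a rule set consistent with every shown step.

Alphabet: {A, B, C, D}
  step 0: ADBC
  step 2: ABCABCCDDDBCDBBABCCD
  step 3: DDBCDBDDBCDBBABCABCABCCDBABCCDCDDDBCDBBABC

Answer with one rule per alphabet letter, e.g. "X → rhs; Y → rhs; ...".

A->DDB, B->CD, C->B, D->ABC

  step 2 ⇒ step 3: ABCABCCDDDBCDBBABCCD ⇒ DDB·CD·B·DDB·CD·B·B·ABC·ABC·ABC·CD·B·ABC·CD·CD·DDB·CD·B·B·ABC
    A ↦ DDB
    B ↦ CD
    C ↦ B
    D ↦ ABC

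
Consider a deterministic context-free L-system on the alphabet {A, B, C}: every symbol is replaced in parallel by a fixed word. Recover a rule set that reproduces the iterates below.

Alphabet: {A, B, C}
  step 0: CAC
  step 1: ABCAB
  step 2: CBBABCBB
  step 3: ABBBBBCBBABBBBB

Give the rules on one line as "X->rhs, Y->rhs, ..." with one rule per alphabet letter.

  step 2 ⇒ step 3: CBBABCBB ⇒ AB·BB·BB·C·BB·AB·BB·BB
    A ↦ C
    B ↦ BB
    C ↦ AB

A->C, B->BB, C->AB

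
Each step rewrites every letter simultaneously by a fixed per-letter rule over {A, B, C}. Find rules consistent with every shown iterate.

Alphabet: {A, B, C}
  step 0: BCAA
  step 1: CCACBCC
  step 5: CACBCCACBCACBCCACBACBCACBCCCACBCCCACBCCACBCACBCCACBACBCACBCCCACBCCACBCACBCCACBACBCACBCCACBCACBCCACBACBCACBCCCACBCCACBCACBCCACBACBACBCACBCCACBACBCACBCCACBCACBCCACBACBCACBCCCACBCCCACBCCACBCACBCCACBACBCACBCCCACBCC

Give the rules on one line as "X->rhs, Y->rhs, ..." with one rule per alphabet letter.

A->C, B->CC, C->ACB

  step 0 ⇒ step 1: BCAA ⇒ CC·ACB·C·C
    A ↦ C
    B ↦ CC
    C ↦ ACB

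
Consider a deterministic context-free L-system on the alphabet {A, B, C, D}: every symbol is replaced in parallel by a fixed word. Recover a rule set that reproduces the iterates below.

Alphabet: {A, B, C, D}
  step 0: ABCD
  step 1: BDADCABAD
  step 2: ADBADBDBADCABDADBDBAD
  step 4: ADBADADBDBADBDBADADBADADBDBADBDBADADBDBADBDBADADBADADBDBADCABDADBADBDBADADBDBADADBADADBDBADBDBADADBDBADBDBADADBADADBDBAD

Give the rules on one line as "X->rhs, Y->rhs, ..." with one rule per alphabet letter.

A->BD, B->AD, C->CA, D->BAD

  step 1 ⇒ step 2: BDADCABAD ⇒ AD·BAD·BD·BAD·CA·BD·AD·BD·BAD
    A ↦ BD
    B ↦ AD
    C ↦ CA
    D ↦ BAD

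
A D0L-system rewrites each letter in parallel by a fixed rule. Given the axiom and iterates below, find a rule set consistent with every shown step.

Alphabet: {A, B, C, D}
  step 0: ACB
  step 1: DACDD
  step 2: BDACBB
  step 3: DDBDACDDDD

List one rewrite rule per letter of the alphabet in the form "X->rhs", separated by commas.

A->D, B->DD, C->AC, D->B

  step 2 ⇒ step 3: BDACBB ⇒ DD·B·D·AC·DD·DD
    A ↦ D
    B ↦ DD
    C ↦ AC
    D ↦ B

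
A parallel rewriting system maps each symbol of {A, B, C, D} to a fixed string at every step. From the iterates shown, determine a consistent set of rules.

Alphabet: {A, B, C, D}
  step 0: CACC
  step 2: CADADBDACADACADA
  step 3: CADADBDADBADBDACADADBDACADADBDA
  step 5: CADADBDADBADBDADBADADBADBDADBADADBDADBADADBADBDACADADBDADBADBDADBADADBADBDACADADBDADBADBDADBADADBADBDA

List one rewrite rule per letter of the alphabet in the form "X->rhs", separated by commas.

A->DA, B->A, C->CA, D->DB

  step 2 ⇒ step 3: CADADBDACADACADA ⇒ CA·DA·DB·DA·DB·A·DB·DA·CA·DA·DB·DA·CA·DA·DB·DA
    A ↦ DA
    B ↦ A
    C ↦ CA
    D ↦ DB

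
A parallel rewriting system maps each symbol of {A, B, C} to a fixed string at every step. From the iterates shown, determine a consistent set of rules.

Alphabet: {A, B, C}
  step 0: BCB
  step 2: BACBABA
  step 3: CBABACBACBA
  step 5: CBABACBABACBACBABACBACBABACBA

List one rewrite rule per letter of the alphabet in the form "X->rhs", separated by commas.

  step 2 ⇒ step 3: BACBABA ⇒ C·BA·BA·C·BA·C·BA
    A ↦ BA
    B ↦ C
    C ↦ BA

A->BA, B->C, C->BA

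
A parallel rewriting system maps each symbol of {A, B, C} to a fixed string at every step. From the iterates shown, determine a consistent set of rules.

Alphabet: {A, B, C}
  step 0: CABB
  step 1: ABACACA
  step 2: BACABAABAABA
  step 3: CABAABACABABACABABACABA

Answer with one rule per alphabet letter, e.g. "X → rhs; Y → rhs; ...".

  step 2 ⇒ step 3: BACABAABAABA ⇒ CA·BA·A·BA·CA·BA·BA·CA·BA·BA·CA·BA
    A ↦ BA
    B ↦ CA
    C ↦ A

A->BA, B->CA, C->A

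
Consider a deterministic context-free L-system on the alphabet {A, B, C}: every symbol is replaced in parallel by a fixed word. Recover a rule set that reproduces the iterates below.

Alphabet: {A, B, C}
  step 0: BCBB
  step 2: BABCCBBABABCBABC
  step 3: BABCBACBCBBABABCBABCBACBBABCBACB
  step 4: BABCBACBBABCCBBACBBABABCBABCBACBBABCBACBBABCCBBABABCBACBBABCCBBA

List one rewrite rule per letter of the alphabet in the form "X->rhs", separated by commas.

  step 3 ⇒ step 4: BABCBACBCBBABABCBABCBACBBABCBACB ⇒ BA·BC·BA·CB·BA·BC·CB·BA·CB·BA·BA·BC·BA·BC·BA·CB·BA·BC·BA·CB·BA·BC·CB·BA·BA·BC·BA·CB·BA·BC·CB·BA
    A ↦ BC
    B ↦ BA
    C ↦ CB

A->BC, B->BA, C->CB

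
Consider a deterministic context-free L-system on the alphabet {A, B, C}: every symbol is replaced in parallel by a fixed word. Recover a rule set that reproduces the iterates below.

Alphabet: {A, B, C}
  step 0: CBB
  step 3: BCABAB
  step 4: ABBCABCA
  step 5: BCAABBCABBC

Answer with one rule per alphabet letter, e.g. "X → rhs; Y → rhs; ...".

  step 4 ⇒ step 5: ABBCABCA ⇒ BC·A·A·B·BC·A·B·BC
    A ↦ BC
    B ↦ A
    C ↦ B

A->BC, B->A, C->B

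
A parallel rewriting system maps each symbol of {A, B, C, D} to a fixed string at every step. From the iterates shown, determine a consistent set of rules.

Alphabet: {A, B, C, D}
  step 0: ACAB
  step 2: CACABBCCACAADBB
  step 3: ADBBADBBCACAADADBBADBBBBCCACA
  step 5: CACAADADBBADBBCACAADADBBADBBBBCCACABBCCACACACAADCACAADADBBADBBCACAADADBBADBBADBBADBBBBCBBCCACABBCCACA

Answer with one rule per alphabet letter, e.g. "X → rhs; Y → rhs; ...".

  step 2 ⇒ step 3: CACABBCCACAADBB ⇒ AD·BB·AD·BB·CA·CA·AD·AD·BB·AD·BB·BB·C·CA·CA
    A ↦ BB
    B ↦ CA
    C ↦ AD
    D ↦ C

A->BB, B->CA, C->AD, D->C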